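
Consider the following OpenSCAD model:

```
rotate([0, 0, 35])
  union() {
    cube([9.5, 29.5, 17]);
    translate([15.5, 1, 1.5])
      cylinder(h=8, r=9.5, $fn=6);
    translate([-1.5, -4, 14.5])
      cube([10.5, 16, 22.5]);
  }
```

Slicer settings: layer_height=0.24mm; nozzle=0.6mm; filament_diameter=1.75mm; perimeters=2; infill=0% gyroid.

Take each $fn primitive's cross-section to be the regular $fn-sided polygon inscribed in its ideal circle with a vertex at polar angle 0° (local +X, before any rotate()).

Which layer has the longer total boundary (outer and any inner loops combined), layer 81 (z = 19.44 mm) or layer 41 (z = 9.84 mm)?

Layer 81 (z = 19.44): the cube is absent (z outside [0, 17]); the cylinder at (15.5, 1) is absent (z outside [1.5, 9.5]); the 10.5×16 cube at (-1.5, -4) contributes its full rectangle (perimeter 53.00 mm); Merging all regions: only the 10.5×16 cube at (-1.5, -4) is present, so the union is just that shape — boundary = 53.00 mm; (rotated 35° about Z; rotation is an isometry so areas/perimeters/island counts are preserved). So its perimeter = 53.00 mm. Layer 41 (z = 9.84): the cube (footprint 9.5×29.5) is included at this height (perimeter 78.00 mm); the cylinder at (15.5, 1) does not reach this height (z outside [1.5, 9.5]); the cube at (-1.5, -4) is not intersected at this z (z outside [14.5, 37]); Taking the union: only the 9.5×29.5 cube is present, so the union is just that shape — boundary = 78.00 mm; (rotated 35° about Z; rotation is an isometry so areas/perimeters/island counts are preserved). So its perimeter = 78.00 mm. Layer 41 is larger (78.00 vs 53.00 mm).

layer 41 (z = 9.84 mm)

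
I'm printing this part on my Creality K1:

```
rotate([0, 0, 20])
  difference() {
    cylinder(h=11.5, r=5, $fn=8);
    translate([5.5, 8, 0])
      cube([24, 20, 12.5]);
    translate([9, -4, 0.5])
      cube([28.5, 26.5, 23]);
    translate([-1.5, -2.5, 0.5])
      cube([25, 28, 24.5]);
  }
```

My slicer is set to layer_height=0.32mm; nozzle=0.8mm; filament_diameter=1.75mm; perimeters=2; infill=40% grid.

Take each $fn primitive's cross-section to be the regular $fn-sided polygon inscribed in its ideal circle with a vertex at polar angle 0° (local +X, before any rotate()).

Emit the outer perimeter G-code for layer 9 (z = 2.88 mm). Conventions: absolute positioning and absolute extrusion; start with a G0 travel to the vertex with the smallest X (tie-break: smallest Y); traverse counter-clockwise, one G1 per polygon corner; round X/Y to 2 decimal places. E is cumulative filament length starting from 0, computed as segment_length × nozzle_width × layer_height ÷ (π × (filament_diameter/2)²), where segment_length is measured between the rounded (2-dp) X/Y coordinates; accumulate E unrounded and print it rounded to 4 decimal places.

G0 X-4.70 Y-1.71 Z2.88
G1 X-2.11 Y-4.53 E0.4075
G1 X1.71 Y-4.70 E0.8145
G1 X4.53 Y-2.11 E1.2220
G1 X4.58 Y-0.99 E1.3413
G1 X-0.55 Y-2.86 E1.9225
G1 X-2.91 Y3.60 E2.6545
G1 X-4.53 Y2.11 E2.8887
G1 X-4.70 Y-1.71 E3.2957

At z = 2.88 mm: the r=5 cylinder contributes a regular 8-gon of circumradius 5; the cube at (5.5, 8) is present — its section is the full 24×20 rectangle; the cube at (9, -4) is present — its section is the full 28.5×26.5 rectangle; the cube at (-1.5, -2.5) (footprint 25×28) is included at this height; Subtracting the remaining from the first: starting from the r=5 cylinder, the 24×20 cube at (5.5, 8) misses the remaining region (no effect); the 28.5×26.5 cube at (9, -4) misses the remaining region (no effect); the 25×28 cube at (-1.5, -2.5) partially overlaps it — only the 39.67 mm² overlap (of its 700.00 mm²) is removed, clipping the outline — 1 connected region; (whole slice rotated 20° about Z — lengths, areas and connectivity unchanged). The outline is a single polygon with 8 vertices. Extrusion per mm of travel: 0.8 × 0.32 / (π × 0.875²) = 0.106432. Accumulating E over each segment gives final E = 3.2957.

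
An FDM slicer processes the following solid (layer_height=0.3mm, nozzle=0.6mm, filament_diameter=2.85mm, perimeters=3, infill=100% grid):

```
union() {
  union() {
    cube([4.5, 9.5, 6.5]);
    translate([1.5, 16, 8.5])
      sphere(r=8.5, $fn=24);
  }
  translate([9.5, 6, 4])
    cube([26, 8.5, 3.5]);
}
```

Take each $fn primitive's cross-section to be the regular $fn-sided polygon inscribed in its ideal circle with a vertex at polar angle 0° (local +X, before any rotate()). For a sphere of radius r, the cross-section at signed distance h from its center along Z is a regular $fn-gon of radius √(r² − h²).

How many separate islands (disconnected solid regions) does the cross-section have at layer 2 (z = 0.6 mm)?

2

At z = 0.6 mm: the cube (footprint 4.5×9.5) is included at this height; the r=8.5 sphere at (1.5, 16) slices to a regular 24-gon of circumradius 3.137 (√(r²−h²) with h=7.9 from center); Merging all regions: the 2 present regions are separate (no shared area or edge), so areas and boundary lengths simply add and each stays a separate island — 2 connected regions; the cube at (9.5, 6) is absent (z outside [4, 7.5]); Taking the union: only that combined region is present, so the union is just that shape — 2 connected regions. Overall, the cross-section has 2 separate islands. Island count = 2.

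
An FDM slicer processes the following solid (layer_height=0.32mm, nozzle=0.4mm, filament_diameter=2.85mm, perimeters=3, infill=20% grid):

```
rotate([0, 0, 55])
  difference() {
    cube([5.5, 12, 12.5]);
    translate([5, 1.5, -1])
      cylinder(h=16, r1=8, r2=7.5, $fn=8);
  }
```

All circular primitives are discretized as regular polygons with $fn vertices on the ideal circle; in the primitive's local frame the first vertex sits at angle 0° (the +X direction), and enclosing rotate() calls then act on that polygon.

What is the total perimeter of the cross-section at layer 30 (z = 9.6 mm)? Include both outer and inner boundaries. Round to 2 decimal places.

At z = 9.6 mm: the cube is present — its section is the full 5.5×12 rectangle (perimeter 35.00 mm); the cone at (5, 1.5) (r1=8→r2=7.5) has section circumradius 7.669 here — a regular 8-gon (perimeter = 2·8·7.669·sin(180°/8) = 46.96 mm); Taking the first minus the rest: starting from the 5.5×12 cube, the cone at (5, 1.5) partially overlaps it — only the 45.20 mm² overlap (of its 166.34 mm²) is removed, clipping the outline — boundary = 19.39 mm; (rotated 55° about Z; rotation is an isometry so areas/perimeters/island counts are preserved). Overall, the cross-section is a single solid region. Total boundary length (outer) = 19.39 mm.

19.39 mm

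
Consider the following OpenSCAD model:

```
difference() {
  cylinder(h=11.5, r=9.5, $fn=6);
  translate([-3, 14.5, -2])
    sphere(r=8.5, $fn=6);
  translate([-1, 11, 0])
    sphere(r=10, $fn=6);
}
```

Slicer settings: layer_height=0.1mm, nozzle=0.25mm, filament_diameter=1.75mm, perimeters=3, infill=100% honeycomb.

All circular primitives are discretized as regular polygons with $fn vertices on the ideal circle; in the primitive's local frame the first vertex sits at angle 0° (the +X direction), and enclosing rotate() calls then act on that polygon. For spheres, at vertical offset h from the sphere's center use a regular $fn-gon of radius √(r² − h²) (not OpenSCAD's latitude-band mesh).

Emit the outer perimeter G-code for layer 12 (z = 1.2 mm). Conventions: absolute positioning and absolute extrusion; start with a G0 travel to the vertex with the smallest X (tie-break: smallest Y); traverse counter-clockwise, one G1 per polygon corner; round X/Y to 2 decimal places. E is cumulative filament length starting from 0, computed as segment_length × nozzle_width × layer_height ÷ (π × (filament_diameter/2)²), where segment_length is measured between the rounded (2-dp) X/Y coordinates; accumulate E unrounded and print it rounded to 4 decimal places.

G0 X-9.50 Y0.00 Z1.20
G1 X-4.75 Y-8.23 E0.0988
G1 X4.75 Y-8.23 E0.1975
G1 X9.50 Y0.00 E0.2963
G1 X6.04 Y6.00 E0.3683
G1 X3.96 Y2.40 E0.4115
G1 X-5.96 Y2.40 E0.5146
G1 X-7.04 Y4.26 E0.5369
G1 X-9.50 Y0.00 E0.5881

At z = 1.2 mm: the r=9.5 cylinder gives a regular 6-gon of circumradius 9.5 (constant along its height); the sphere at (-3, 14.5): section is a regular 6-gon, circumradius = √(r²−h²) = √(8.5²−3.2²) = 7.875; the r=10 sphere at (-1, 11) contributes a regular 6-gon of circumradius √(10²−1.2²) = 9.928; After the difference (first − rest): starting from the r=9.5 cylinder, the r=8.5 sphere at (-3, 14.5) partially overlaps it — only the 3.28 mm² overlap (of its 161.11 mm²) is removed, clipping the outline; the r=10 sphere at (-1, 11) partially overlaps it — only the 62.19 mm² overlap (of its 256.07 mm²) is removed, clipping the outline — 1 connected region. The outline is a single polygon with 8 vertices. Extrusion per mm of travel: 0.25 × 0.1 / (π × 0.875²) = 0.010394. Accumulating E over each segment gives final E = 0.5881.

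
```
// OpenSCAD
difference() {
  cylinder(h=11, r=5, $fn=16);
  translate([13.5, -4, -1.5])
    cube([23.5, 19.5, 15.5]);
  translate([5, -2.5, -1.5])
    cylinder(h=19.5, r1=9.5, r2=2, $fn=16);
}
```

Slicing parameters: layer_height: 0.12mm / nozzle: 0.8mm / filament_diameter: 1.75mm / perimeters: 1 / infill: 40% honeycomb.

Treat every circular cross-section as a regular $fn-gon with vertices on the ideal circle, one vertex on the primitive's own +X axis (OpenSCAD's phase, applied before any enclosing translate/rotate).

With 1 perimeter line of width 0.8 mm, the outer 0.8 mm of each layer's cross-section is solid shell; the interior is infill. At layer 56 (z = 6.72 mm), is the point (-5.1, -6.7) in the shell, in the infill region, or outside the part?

outside

At z = 6.72 mm: the r=5 cylinder contributes a regular 16-gon of circumradius 5; the cube at (13.5, -4) (footprint 23.5×19.5) is included at this height; the cone at (5, -2.5) (r1=9.5→r2=2) has section circumradius 6.338 here — a regular 16-gon; After the difference (first − rest): starting from the r=5 cylinder, the 23.5×19.5 cube at (13.5, -4) misses the remaining region (no effect); the cone at (5, -2.5) partially overlaps it — only the 37.94 mm² overlap (of its 123.00 mm²) is removed, clipping the outline — 1 connected region. Overall, the cross-section is a single solid region. The nearest boundary edge runs (-1.91, -4.62)→(-3.54, -3.54); distance from the point to it = 3.50 mm. The point is not inside any of the regions above, so it lies outside the cross-section (3.50 mm from the nearest boundary).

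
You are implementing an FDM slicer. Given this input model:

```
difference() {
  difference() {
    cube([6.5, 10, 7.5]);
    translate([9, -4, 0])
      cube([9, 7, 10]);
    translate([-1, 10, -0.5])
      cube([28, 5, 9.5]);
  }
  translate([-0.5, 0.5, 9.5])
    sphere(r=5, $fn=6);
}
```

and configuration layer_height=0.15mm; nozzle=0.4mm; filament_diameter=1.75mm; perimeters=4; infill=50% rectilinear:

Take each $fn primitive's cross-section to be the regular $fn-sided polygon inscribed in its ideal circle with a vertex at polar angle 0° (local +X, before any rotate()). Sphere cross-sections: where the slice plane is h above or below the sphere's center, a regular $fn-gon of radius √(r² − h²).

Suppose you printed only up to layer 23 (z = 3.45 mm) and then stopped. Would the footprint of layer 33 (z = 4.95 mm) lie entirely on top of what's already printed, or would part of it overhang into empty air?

Compare the two slices. At z = 3.45: the cube (footprint 6.5×10) is included at this height (area 65.00 mm²); the 9×7 cube at (9, -4) contributes its full rectangle (area 63.00 mm²); the cube at (-1, 10) (footprint 28×5) is included at this height (area 140.00 mm²); After the difference (first − rest): starting from the 6.5×10 cube (65.00 mm²), the 9×7 cube at (9, -4) misses the remaining region (no effect); the 28×5 cube at (-1, 10) misses the remaining region (no effect) — area = 65.00 mm²; the sphere at (-0.5, 0.5) is absent (|z−center|=6.050 > r=5); Subtracting the remaining from the first: none of the subtracted shapes is present at this height, so the result so far is unchanged — area = 65.00 mm². At z = 4.95: the cube (footprint 6.5×10) is included at this height (area 65.00 mm²); the 9×7 cube at (9, -4) contributes its full rectangle (area 63.00 mm²); the cube at (-1, 10) (footprint 28×5) is included at this height (area 140.00 mm²); Taking the first minus the rest: starting from the 6.5×10 cube (65.00 mm²), the 9×7 cube at (9, -4) misses the remaining region (no effect); the 28×5 cube at (-1, 10) misses the remaining region (no effect) — area = 65.00 mm²; the sphere at (-0.5, 0.5): section is a regular 6-gon, circumradius = √(r²−h²) = √(5²−4.55²) = 2.073 (area = (6/2)·2.073²·sin(360°/6) = 11.17 mm²); Taking the first minus the rest: starting from that combined region (65.00 mm²), the r=5 sphere at (-0.5, 0.5) partially overlaps it — only the 2.61 mm² overlap (of its 11.17 mm²) is removed, clipping the outline — area = 62.39 mm². Checking containment: the cross-section at z = 4.95 is a subset of the cross-section at z = 3.45.

entirely on top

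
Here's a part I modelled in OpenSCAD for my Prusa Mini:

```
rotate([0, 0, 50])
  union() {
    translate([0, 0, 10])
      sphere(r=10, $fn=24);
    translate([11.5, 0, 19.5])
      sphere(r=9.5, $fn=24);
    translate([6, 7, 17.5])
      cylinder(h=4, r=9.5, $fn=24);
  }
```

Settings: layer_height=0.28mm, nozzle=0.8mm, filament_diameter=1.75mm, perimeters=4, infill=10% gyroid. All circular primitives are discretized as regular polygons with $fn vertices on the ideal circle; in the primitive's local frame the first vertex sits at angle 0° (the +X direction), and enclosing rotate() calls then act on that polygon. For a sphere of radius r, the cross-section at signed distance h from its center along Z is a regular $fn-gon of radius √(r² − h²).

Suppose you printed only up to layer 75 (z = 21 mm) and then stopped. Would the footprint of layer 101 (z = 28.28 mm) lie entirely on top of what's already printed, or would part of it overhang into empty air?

Compare the two slices. At z = 21: the sphere does not reach this height (|z−center|=11.000 > r=10); the r=9.5 sphere at (11.5, 0) contributes a regular 24-gon of circumradius √(9.5²−1.5²) = 9.381 (area = (24/2)·9.381²·sin(360°/24) = 273.31 mm²); the r=9.5 cylinder at (6, 7) contributes a regular 24-gon of circumradius 9.5 (area = (24/2)·9.500²·sin(360°/24) = 280.30 mm²); Merging all regions: the regions partially overlap — summed areas 553.61 mm² minus the doubly-counted overlap 116.14 mm² gives 437.48 mm² — area = 437.48 mm²; (whole slice rotated 50° about Z — lengths, areas and connectivity unchanged). At z = 28.28: the sphere is absent (|z−center|=18.280 > r=10); the r=9.5 sphere at (11.5, 0) contributes a regular 24-gon of circumradius √(9.5²−8.78²) = 3.628 (area = (24/2)·3.628²·sin(360°/24) = 40.88 mm²); the cylinder at (6, 7) is absent (z outside [17.5, 21.5]); Merging all regions: only the r=9.5 sphere at (11.5, 0) is present, so the union is just that shape — area = 40.88 mm²; (whole slice rotated 50° about Z — lengths, areas and connectivity unchanged). Checking containment: the cross-section at z = 28.28 is a subset of the cross-section at z = 21.

entirely on top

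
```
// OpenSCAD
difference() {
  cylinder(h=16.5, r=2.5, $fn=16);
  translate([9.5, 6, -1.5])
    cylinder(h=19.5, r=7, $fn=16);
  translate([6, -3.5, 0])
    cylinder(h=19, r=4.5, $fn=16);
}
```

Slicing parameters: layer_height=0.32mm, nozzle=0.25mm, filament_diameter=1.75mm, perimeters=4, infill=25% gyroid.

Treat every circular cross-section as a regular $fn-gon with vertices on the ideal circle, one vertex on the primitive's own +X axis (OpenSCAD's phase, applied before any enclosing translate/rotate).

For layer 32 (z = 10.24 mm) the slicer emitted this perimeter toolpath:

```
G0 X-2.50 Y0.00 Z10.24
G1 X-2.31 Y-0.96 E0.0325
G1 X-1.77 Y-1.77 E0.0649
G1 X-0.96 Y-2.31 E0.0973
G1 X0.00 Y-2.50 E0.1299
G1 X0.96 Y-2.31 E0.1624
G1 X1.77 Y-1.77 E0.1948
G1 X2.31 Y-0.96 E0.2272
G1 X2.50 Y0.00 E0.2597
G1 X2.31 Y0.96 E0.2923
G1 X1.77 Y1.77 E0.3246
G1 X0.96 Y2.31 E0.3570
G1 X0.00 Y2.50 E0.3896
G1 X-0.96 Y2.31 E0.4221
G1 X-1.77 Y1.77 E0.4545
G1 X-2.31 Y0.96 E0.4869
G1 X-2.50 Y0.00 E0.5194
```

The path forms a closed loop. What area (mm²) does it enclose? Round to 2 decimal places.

Apply the shoelace formula to the sequence of (X, Y) vertices; enclosed area = 19.16 mm².

19.16 mm²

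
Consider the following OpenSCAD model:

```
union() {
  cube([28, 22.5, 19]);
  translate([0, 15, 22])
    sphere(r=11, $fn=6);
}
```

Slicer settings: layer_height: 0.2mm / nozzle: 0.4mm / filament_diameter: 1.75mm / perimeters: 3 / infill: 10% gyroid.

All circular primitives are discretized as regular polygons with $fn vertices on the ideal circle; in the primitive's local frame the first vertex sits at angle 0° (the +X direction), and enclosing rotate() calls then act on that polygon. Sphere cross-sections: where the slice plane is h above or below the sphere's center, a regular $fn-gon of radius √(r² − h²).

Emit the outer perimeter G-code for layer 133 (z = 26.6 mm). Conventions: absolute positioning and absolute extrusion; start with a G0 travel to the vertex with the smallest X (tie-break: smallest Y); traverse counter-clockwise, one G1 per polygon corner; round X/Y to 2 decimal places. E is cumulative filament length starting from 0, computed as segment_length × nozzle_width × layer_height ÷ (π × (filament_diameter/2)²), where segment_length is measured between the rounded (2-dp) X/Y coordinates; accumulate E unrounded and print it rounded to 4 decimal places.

At z = 26.6 mm: the cube does not reach this height (z outside [0, 19]); the sphere at (0, 15): section is a regular 6-gon, circumradius = √(r²−h²) = √(11²−4.6²) = 9.992; Taking the union: only the r=11 sphere at (0, 15) is present, so the union is just that shape — 1 connected region. The outline is a single polygon with 6 vertices. Extrusion per mm of travel: 0.4 × 0.2 / (π × 0.875²) = 0.033260. Accumulating E over each segment gives final E = 1.9938.

G0 X-9.99 Y15.00 Z26.60
G1 X-5.00 Y6.35 E0.3321
G1 X5.00 Y6.35 E0.6647
G1 X9.99 Y15.00 E0.9969
G1 X5.00 Y23.65 E1.3290
G1 X-5.00 Y23.65 E1.6616
G1 X-9.99 Y15.00 E1.9938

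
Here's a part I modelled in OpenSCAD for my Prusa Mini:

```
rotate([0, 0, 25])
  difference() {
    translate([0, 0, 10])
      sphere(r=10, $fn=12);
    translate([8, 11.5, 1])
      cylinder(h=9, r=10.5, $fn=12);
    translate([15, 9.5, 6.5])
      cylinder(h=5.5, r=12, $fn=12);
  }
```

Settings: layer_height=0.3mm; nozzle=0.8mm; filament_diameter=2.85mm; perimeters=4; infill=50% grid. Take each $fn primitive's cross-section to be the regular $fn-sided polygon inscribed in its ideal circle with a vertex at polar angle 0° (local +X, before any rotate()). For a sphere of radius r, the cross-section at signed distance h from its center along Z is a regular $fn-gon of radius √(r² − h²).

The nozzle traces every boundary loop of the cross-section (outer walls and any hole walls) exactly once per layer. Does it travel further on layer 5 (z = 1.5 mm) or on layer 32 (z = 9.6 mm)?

Layer 5 (z = 1.5): the r=10 sphere contributes a regular 12-gon of circumradius √(10²−8.5²) = 5.268 (perimeter = 2·12·5.268·sin(180°/12) = 32.72 mm); the r=10.5 cylinder at (8, 11.5) contributes a regular 12-gon of circumradius 10.5 (perimeter = 2·12·10.500·sin(180°/12) = 65.22 mm); the cylinder at (15, 9.5) is absent (z outside [6.5, 12]); Subtracting the remaining from the first: starting from the r=10 sphere, the r=10.5 cylinder at (8, 11.5) partially overlaps it — only the 5.64 mm² overlap (of its 330.75 mm²) is removed, clipping the outline — boundary = 32.48 mm; (whole slice rotated 25° about Z — lengths, areas and connectivity unchanged). So its perimeter = 32.48 mm. Layer 32 (z = 9.6): the sphere: section is a regular 12-gon, circumradius = √(r²−h²) = √(10²−0.4²) = 9.992 (perimeter = 2·12·9.992·sin(180°/12) = 62.07 mm); the r=10.5 cylinder at (8, 11.5) contributes a regular 12-gon of circumradius 10.5 (perimeter = 2·12·10.500·sin(180°/12) = 65.22 mm); the r=12 cylinder at (15, 9.5) contributes a regular 12-gon of circumradius 12 (perimeter = 2·12·12.000·sin(180°/12) = 74.54 mm); Subtracting the remaining from the first: starting from the r=10 sphere, the r=10.5 cylinder at (8, 11.5) partially overlaps it — only the 59.32 mm² overlap (of its 330.75 mm²) is removed, clipping the outline; the r=12 cylinder at (15, 9.5) partially overlaps it — only the 4.02 mm² overlap (of its 432.00 mm²) is removed, clipping the outline — boundary = 60.21 mm; (whole slice rotated 25° about Z — lengths, areas and connectivity unchanged). So its perimeter = 60.21 mm. Layer 32 is larger (60.21 vs 32.48 mm).

layer 32 (z = 9.6 mm)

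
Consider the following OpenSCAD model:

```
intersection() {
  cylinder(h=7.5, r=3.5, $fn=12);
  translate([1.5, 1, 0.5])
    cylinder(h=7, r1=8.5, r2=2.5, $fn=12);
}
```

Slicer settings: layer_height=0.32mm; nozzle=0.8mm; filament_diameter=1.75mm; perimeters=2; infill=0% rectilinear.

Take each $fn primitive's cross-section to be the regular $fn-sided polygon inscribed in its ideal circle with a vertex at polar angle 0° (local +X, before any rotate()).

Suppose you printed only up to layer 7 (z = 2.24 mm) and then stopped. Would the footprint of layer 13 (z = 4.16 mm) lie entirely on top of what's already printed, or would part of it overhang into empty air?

entirely on top

Compare the two slices. At z = 2.24: the r=3.5 cylinder gives a regular 12-gon of circumradius 3.5 (constant along its height) (area = (12/2)·3.500²·sin(360°/12) = 36.75 mm²); the cone at (1.5, 1) contributes a regular 12-gon of circumradius 7.009 (interpolated between r1=8.5 and r2=2.5 at t=0.249) (area = (12/2)·7.009²·sin(360°/12) = 147.36 mm²); After intersecting: the r=3.5 cylinder lies inside the cone at (1.5, 1), so it is kept whole — area = 36.75 mm². At z = 4.16: the r=3.5 cylinder gives a regular 12-gon of circumradius 3.5 (constant along its height) (area = (12/2)·3.500²·sin(360°/12) = 36.75 mm²); the cone at (1.5, 1): at t=0.523 of its height the radius interpolates to r₁+(r₂−r₁)t = 5.363, giving a regular 12-gon of that circumradius (area = (12/2)·5.363²·sin(360°/12) = 86.28 mm²); Keeping only the common overlap: the r=3.5 cylinder lies inside the cone at (1.5, 1), so it is kept whole — area = 36.75 mm². Checking containment: the cross-section at z = 4.16 is a subset of the cross-section at z = 2.24.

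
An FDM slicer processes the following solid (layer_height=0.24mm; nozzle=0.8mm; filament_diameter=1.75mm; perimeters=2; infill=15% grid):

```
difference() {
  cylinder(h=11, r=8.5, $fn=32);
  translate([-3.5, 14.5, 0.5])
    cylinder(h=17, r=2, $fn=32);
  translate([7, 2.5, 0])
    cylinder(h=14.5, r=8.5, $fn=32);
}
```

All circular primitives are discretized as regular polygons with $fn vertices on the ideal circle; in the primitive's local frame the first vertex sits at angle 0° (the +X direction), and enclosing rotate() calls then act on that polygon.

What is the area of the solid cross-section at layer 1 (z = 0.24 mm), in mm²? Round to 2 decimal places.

At z = 0.24 mm: the r=8.5 cylinder gives a regular 32-gon of circumradius 8.5 (constant along its height) (area = (32/2)·8.500²·sin(360°/32) = 225.52 mm²); the cylinder at (-3.5, 14.5) is not intersected at this z (z outside [0.5, 17.5]); the cylinder at (7, 2.5): section is a regular 32-gon, circumradius r=8.5 (area = (32/2)·8.500²·sin(360°/32) = 225.52 mm²); Subtracting the remaining from the first: starting from the r=8.5 cylinder (225.52 mm²), the r=8.5 cylinder at (7, 2.5) partially overlaps it — only the 103.73 mm² overlap (of its 225.52 mm²) is removed, clipping the outline — area = 121.79 mm². Overall, the cross-section is a single solid region. Net area = 121.79 mm².

121.79 mm²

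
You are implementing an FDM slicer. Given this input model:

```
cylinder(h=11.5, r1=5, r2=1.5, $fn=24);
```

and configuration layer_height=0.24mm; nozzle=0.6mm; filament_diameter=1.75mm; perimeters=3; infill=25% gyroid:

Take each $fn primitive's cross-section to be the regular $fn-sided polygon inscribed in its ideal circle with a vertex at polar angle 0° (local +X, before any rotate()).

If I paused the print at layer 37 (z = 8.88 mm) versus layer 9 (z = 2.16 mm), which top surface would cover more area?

layer 9 (z = 2.16 mm)

Layer 37 (z = 8.88): the cone contributes a regular 24-gon of circumradius 2.297 (interpolated between r1=5 and r2=1.5 at t=0.772) (area = (24/2)·2.297²·sin(360°/24) = 16.39 mm²). So its area = 16.39 mm². Layer 9 (z = 2.16): the cone contributes a regular 24-gon of circumradius 4.343 (interpolated between r1=5 and r2=1.5 at t=0.188) (area = (24/2)·4.343²·sin(360°/24) = 58.57 mm²). So its area = 58.57 mm². Layer 9 is larger (58.57 vs 16.39 mm²).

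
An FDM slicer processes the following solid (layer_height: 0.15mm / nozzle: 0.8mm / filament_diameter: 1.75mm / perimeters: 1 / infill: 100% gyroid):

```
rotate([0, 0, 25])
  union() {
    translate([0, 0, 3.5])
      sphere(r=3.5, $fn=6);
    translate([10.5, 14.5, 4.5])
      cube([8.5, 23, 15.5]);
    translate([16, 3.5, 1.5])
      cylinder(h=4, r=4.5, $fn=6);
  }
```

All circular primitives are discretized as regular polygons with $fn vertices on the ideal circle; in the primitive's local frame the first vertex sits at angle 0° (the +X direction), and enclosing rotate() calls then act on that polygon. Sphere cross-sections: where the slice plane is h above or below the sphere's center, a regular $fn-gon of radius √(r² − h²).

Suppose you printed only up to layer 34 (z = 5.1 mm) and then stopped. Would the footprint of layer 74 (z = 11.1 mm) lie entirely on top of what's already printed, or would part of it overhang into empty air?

Compare the two slices. At z = 5.1: the r=3.5 sphere contributes a regular 6-gon of circumradius √(3.5²−1.6²) = 3.113 (area = (6/2)·3.113²·sin(360°/6) = 25.18 mm²); the cube at (10.5, 14.5) (footprint 8.5×23) is included at this height (area 195.50 mm²); the r=4.5 cylinder at (16, 3.5) gives a regular 6-gon of circumradius 4.5 (constant along its height) (area = (6/2)·4.500²·sin(360°/6) = 52.61 mm²); Merging all regions: the 3 present regions are separate (no shared area or edge), so areas and boundary lengths simply add and each stays a separate island — area = 273.29 mm²; (whole slice rotated 25° about Z — lengths, areas and connectivity unchanged). At z = 11.1: the sphere is absent (|z−center|=7.600 > r=3.5); the cube at (10.5, 14.5) is present — its section is the full 8.5×23 rectangle (area 195.50 mm²); the cylinder at (16, 3.5) is absent (z outside [1.5, 5.5]); Taking the union: only the 8.5×23 cube at (10.5, 14.5) is present, so the union is just that shape — area = 195.50 mm²; (rotated 25° about Z; rotation is an isometry so areas/perimeters/island counts are preserved). Checking containment: the cross-section at z = 11.1 is a subset of the cross-section at z = 5.1.

entirely on top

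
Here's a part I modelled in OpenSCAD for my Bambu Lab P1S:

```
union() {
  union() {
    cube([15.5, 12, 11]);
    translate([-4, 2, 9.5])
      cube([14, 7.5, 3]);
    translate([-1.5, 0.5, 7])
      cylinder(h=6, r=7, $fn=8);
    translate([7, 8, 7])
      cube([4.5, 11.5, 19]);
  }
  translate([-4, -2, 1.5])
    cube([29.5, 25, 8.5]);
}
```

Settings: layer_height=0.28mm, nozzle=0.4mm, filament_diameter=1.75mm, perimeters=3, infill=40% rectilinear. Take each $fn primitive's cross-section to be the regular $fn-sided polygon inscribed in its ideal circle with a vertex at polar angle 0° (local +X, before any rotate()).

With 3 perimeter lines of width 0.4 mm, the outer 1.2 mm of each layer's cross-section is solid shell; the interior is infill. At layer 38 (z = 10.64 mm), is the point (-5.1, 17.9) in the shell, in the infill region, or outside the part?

At z = 10.64 mm: the cube is present — its section is the full 15.5×12 rectangle; the cube at (-4, 2) is present — its section is the full 14×7.5 rectangle; the r=7 cylinder at (-1.5, 0.5) gives a regular 8-gon of circumradius 7 (constant along its height); the cube at (7, 8) (footprint 4.5×11.5) is included at this height; Taking the union: the regions partially overlap (shared area 140.55 mm²), so overlapping operands fuse into one piece — 1 connected region; the cube at (-4, -2) is not intersected at this z (z outside [1.5, 10]); Taking the union: only the result so far is present, so the union is just that shape — 1 connected region. Overall, the cross-section is a single solid region. The nearest boundary edge runs (0.00, 9.50)→(0.00, 12.00); distance from the point to it = 7.80 mm. The point is not inside any of the regions above, so it lies outside the cross-section (7.80 mm from the nearest boundary).

outside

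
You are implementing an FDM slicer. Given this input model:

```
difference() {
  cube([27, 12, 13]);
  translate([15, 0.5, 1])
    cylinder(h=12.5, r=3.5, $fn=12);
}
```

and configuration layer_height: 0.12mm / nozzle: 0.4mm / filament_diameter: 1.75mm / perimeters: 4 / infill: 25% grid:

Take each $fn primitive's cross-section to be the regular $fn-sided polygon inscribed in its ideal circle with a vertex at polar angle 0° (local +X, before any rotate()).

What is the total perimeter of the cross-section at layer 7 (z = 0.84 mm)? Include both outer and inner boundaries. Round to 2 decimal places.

78.00 mm

At z = 0.84 mm: the cube (footprint 27×12) is included at this height (perimeter 78.00 mm); the cylinder at (15, 0.5) is absent (z outside [1, 13.5]); Subtracting the remaining from the first: none of the subtracted shapes is present at this height, so the 27×12 cube is unchanged — boundary = 78.00 mm. Overall, the cross-section is a single solid region. Total boundary length (outer) = 78.00 mm.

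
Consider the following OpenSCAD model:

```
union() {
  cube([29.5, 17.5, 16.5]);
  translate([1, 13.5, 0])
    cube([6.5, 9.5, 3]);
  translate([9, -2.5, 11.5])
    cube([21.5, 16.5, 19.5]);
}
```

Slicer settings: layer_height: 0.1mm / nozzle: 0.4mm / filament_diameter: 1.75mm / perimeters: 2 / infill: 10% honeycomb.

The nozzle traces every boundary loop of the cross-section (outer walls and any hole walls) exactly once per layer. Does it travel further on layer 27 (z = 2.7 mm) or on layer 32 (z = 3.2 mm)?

Layer 27 (z = 2.7): the cube (footprint 29.5×17.5) is included at this height (perimeter 94.00 mm); the cube at (1, 13.5) (footprint 6.5×9.5) is included at this height (perimeter 32.00 mm); the cube at (9, -2.5) does not reach this height (z outside [11.5, 31]); Combining (union): the regions partially overlap (shared area 26.00 mm²), so the edge portions inside another operand are dropped and the merged outline is re-measured after clipping — boundary = 105.00 mm. So its perimeter = 105.00 mm. Layer 32 (z = 3.2): the 29.5×17.5 cube contributes its full rectangle (perimeter 94.00 mm); the cube at (1, 13.5) is not intersected at this z (z outside [0, 3]); the cube at (9, -2.5) does not reach this height (z outside [11.5, 31]); Merging all regions: only the 29.5×17.5 cube is present, so the union is just that shape — boundary = 94.00 mm. So its perimeter = 94.00 mm. Layer 27 is larger (105.00 vs 94.00 mm).

layer 27 (z = 2.7 mm)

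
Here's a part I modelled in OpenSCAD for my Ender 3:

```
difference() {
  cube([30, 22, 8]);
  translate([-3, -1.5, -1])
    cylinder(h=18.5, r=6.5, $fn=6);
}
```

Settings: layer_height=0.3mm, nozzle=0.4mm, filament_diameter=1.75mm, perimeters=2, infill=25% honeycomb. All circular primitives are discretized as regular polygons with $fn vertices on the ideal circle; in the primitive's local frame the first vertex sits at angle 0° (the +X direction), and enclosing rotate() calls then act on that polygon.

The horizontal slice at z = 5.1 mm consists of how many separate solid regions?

1

At z = 5.1 mm: the 30×22 cube contributes its full rectangle; the cylinder at (-3, -1.5): section is a regular 6-gon, circumradius r=6.5; Subtracting the remaining from the first: starting from the 30×22 cube, the r=6.5 cylinder at (-3, -1.5) partially overlaps it — only the 5.95 mm² overlap (of its 109.77 mm²) is removed, clipping the outline — 1 connected region. The result has 1 disconnected region.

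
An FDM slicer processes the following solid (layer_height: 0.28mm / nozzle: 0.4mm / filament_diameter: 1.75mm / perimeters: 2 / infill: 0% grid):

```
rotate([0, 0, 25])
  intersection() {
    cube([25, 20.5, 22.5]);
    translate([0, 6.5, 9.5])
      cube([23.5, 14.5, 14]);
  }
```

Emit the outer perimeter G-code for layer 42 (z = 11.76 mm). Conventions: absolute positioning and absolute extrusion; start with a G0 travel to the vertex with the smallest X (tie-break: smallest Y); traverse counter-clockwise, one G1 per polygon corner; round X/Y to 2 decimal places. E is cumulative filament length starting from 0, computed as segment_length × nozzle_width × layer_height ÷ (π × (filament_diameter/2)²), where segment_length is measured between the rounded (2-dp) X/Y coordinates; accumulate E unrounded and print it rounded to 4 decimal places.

At z = 11.76 mm: the cube is present — its section is the full 25×20.5 rectangle; the cube at (0, 6.5) is present — its section is the full 23.5×14.5 rectangle; After intersecting: the 23.5×14.5 cube at (0, 6.5) partially overlaps the 25×20.5 cube; clipping to the common part keeps 329.00 mm² — 1 connected region; (whole slice rotated 25° about Z — lengths, areas and connectivity unchanged). The outline is a single polygon with 4 vertices. Extrusion per mm of travel: 0.4 × 0.28 / (π × 0.875²) = 0.046564. Accumulating E over each segment gives final E = 3.4921.

G0 X-8.66 Y18.58 Z11.76
G1 X-2.75 Y5.89 E0.6518
G1 X18.55 Y15.82 E1.7461
G1 X12.63 Y28.51 E2.3982
G1 X-8.66 Y18.58 E3.4921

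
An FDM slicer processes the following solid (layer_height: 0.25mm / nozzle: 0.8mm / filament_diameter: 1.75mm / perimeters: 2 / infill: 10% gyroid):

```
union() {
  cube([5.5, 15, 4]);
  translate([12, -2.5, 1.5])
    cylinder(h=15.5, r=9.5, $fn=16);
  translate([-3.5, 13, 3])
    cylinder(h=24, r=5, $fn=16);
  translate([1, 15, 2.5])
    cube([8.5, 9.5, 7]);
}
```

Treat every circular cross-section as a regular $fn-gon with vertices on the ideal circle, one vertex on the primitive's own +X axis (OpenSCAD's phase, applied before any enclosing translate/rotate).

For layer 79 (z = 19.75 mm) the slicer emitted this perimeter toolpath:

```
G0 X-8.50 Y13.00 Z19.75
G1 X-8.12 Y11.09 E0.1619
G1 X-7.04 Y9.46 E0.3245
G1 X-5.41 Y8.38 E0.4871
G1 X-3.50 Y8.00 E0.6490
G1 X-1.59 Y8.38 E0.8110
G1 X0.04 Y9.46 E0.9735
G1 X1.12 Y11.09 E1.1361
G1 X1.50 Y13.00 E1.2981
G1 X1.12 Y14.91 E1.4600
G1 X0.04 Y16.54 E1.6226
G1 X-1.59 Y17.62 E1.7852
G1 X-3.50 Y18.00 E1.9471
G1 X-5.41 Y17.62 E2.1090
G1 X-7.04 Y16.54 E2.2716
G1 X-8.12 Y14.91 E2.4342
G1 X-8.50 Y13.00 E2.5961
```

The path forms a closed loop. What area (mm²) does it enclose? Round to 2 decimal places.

Apply the shoelace formula to the sequence of (X, Y) vertices; enclosed area = 76.57 mm².

76.57 mm²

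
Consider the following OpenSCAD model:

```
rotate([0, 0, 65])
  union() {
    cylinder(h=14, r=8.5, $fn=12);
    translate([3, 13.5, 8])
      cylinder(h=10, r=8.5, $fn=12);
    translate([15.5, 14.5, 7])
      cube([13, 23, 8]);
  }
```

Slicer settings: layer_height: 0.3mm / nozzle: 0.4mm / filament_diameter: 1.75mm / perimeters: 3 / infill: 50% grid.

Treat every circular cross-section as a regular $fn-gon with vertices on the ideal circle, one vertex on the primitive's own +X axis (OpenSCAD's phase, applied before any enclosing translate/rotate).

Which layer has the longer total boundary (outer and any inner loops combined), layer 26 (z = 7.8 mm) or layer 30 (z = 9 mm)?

layer 30 (z = 9 mm)

Layer 26 (z = 7.8): the r=8.5 cylinder gives a regular 12-gon of circumradius 8.5 (constant along its height) (perimeter = 2·12·8.500·sin(180°/12) = 52.80 mm); the cylinder at (3, 13.5) does not reach this height (z outside [8, 18]); the cube at (15.5, 14.5) (footprint 13×23) is included at this height (perimeter 72.00 mm); Merging all regions: the 2 present regions are separate (no shared area or edge), so areas and boundary lengths simply add and each stays a separate island — boundary = 124.80 mm; (rotated 65° about Z; rotation is an isometry so areas/perimeters/island counts are preserved). So its perimeter = 124.80 mm. Layer 30 (z = 9): the cylinder: section is a regular 12-gon, circumradius r=8.5 (perimeter = 2·12·8.500·sin(180°/12) = 52.80 mm); the r=8.5 cylinder at (3, 13.5) gives a regular 12-gon of circumradius 8.5 (constant along its height) (perimeter = 2·12·8.500·sin(180°/12) = 52.80 mm); the 13×23 cube at (15.5, 14.5) contributes its full rectangle (perimeter 72.00 mm); Combining (union): the regions partially overlap (shared area 17.23 mm²), so the edge portions inside another operand are dropped and the merged outline is re-measured after clipping — boundary = 158.38 mm; (rotated 65° about Z; rotation is an isometry so areas/perimeters/island counts are preserved). So its perimeter = 158.38 mm. Layer 30 is larger (158.38 vs 124.80 mm).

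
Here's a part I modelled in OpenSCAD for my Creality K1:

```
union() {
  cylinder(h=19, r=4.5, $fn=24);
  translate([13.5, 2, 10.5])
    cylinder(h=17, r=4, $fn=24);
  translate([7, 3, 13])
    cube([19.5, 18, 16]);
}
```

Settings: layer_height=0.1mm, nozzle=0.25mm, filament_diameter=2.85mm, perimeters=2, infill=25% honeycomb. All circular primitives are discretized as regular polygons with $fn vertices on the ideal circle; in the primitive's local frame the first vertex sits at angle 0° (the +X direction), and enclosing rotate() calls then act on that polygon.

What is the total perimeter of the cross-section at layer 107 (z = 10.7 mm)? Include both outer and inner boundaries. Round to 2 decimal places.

53.25 mm

At z = 10.7 mm: the r=4.5 cylinder contributes a regular 24-gon of circumradius 4.5 (perimeter = 2·24·4.500·sin(180°/24) = 28.19 mm); the r=4 cylinder at (13.5, 2) contributes a regular 24-gon of circumradius 4 (perimeter = 2·24·4.000·sin(180°/24) = 25.06 mm); the cube at (7, 3) is absent (z outside [13, 29]); Combining (union): the 2 present regions are separate (no shared area or edge), so areas and boundary lengths simply add and each stays a separate island — boundary = 53.25 mm. Overall, the cross-section has 2 separate islands. Total boundary length (outer) = 53.25 mm.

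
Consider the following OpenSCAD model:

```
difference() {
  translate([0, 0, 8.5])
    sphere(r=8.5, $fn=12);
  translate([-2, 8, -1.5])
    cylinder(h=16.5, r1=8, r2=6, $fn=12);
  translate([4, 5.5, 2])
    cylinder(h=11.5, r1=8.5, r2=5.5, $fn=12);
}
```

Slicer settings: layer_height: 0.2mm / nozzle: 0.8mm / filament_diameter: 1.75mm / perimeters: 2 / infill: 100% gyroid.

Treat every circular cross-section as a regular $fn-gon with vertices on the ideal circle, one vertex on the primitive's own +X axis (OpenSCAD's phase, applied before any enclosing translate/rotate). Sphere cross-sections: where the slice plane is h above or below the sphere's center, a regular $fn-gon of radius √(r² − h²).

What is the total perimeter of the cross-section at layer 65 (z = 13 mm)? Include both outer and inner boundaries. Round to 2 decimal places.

At z = 13 mm: the r=8.5 sphere contributes a regular 12-gon of circumradius √(8.5²−4.5²) = 7.211 (perimeter = 2·12·7.211·sin(180°/12) = 44.79 mm); the cone at (-2, 8) contributes a regular 12-gon of circumradius 6.242 (interpolated between r1=8 and r2=6 at t=0.879) (perimeter = 2·12·6.242·sin(180°/12) = 38.78 mm); the cone at (4, 5.5): at t=0.957 of its height the radius interpolates to r₁+(r₂−r₁)t = 5.630, giving a regular 12-gon of that circumradius (perimeter = 2·12·5.630·sin(180°/12) = 34.97 mm); Taking the first minus the rest: starting from the r=8.5 sphere, the cone at (-2, 8) partially overlaps it — only the 34.85 mm² overlap (of its 116.90 mm²) is removed, clipping the outline; the cone at (4, 5.5) partially overlaps it — only the 24.07 mm² overlap (of its 95.11 mm²) is removed, clipping the outline — boundary = 41.76 mm. Overall, the cross-section is a single solid region. Total boundary length (outer) = 41.76 mm.

41.76 mm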